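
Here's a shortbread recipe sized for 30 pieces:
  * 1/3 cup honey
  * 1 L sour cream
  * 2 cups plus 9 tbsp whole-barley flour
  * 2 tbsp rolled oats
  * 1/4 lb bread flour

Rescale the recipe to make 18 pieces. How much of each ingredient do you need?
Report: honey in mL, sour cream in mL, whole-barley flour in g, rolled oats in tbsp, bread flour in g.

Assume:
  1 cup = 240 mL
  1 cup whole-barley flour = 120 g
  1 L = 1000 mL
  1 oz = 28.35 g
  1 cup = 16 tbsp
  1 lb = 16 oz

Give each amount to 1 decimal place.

Scaling factor: 18/30 = 3/5 = 0.6.
honey: 1/3 cup × 3/5 × 240 mL/cup = 48.0 mL
sour cream: 1 L × 3/5 × 1000 mL/L = 600.0 mL
whole-barley flour: (2 cup + 9 tbsp = 2.5625 cup) × 3/5 × 120 g/cup = 184.5 g
rolled oats: 2 tbsp × 3/5 = 1.2 tbsp
bread flour: 0.25 lb × 3/5 × 16 oz/lb × 28.35 g/oz ≈ 68.0 g

honey: 48.0 mL; sour cream: 600.0 mL; whole-barley flour: 184.5 g; rolled oats: 1.2 tbsp; bread flour: 68.0 g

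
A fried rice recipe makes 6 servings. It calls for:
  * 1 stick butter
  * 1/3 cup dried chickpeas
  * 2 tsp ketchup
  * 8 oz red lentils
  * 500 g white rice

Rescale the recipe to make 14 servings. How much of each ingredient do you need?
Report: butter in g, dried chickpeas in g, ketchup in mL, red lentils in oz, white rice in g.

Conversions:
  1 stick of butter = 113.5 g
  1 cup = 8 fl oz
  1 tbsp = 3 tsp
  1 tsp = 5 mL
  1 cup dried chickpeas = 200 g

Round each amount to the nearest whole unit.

Scaling factor: 14/6 = 7/3.
butter: 1 stick × 7/3 × 113.5 g/stick ≈ 265 g
dried chickpeas: 1/3 cup × 7/3 × 200 g/cup ≈ 156 g
ketchup: 2 tsp × 7/3 × 5 mL/tsp ≈ 23 mL
red lentils: 8 oz × 7/3 ≈ 19 oz
white rice: 500 g × 7/3 ≈ 1167 g

butter: 265 g; dried chickpeas: 156 g; ketchup: 23 mL; red lentils: 19 oz; white rice: 1167 g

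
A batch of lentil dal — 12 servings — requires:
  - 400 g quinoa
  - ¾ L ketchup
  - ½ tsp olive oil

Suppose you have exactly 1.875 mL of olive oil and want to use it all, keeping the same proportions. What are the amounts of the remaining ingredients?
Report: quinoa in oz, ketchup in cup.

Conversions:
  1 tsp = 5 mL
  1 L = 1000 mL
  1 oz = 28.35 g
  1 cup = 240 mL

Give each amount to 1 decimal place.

quinoa: 10.6 oz; ketchup: 2.3 cup

The original recipe has 2.5 mL of olive oil, so the scaling factor is 1.875 ÷ 2.5 = 3/4 = 0.75.
quinoa: 400 g × 3/4 ÷ 28.35 g/oz ≈ 10.6 oz
ketchup: 0.75 L × 3/4 × 1000 mL/L ÷ 240 mL/cup ≈ 2.3 cup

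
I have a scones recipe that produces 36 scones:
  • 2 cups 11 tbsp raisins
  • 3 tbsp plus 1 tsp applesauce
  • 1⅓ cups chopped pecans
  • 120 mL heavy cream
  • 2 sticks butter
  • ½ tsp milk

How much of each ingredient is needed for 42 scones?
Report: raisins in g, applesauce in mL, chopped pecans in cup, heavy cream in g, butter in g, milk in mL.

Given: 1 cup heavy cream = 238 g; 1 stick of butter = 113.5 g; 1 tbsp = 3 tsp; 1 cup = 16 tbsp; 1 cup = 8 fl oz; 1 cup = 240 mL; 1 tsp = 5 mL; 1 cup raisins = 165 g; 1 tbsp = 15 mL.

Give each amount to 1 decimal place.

raisins: 517.3 g; applesauce: 58.3 mL; chopped pecans: 1.6 cup; heavy cream: 138.8 g; butter: 264.8 g; milk: 2.9 mL

Scaling factor: 42/36 = 7/6.
raisins: (2 cup + 11 tbsp = 2.6875 cup) × 7/6 × 165 g/cup ≈ 517.3 g
applesauce: (3 tbsp + 1 tsp = 10/3 tbsp) × 7/6 × 15 mL/tbsp ≈ 58.3 mL
chopped pecans: 4/3 cup × 7/6 ≈ 1.6 cup
heavy cream: 120 mL × 7/6 ÷ 240 mL/cup × 238 g/cup ≈ 138.8 g
butter: 2 stick × 7/6 × 113.5 g/stick ≈ 264.8 g
milk: 0.5 tsp × 7/6 × 5 mL/tsp ≈ 2.9 mL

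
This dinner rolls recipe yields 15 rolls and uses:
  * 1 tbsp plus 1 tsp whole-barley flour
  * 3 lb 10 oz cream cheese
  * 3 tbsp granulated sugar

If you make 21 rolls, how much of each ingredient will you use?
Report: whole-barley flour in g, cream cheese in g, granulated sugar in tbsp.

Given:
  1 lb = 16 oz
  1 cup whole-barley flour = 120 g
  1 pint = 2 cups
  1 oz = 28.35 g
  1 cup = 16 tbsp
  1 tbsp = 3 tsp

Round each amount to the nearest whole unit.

Scaling factor: 21/15 = 7/5 = 1.4.
whole-barley flour: (1 tbsp + 1 tsp = 4/3 tbsp) × 7/5 ÷ 16 tbsp/cup × 120 g/cup = 14 g
cream cheese: (3 lb + 10 oz = 3.625 lb) × 7/5 × 16 oz/lb × 28.35 g/oz ≈ 2302 g
granulated sugar: 3 tbsp × 7/5 ≈ 4 tbsp

whole-barley flour: 14 g; cream cheese: 2302 g; granulated sugar: 4 tbsp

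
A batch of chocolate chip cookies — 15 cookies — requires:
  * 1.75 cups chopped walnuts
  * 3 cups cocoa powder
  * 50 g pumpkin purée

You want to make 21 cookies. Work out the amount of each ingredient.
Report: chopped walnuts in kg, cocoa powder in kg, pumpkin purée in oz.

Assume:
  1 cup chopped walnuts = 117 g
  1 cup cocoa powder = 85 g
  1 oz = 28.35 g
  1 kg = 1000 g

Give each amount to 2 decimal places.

Scaling factor: 21/15 = 7/5 = 1.4.
chopped walnuts: 1.75 cup × 7/5 × 117 g/cup ÷ 1000 g/kg ≈ 0.29 kg
cocoa powder: 3 cup × 7/5 × 85 g/cup ÷ 1000 g/kg ≈ 0.36 kg
pumpkin purée: 50 g × 7/5 ÷ 28.35 g/oz ≈ 2.47 oz

chopped walnuts: 0.29 kg; cocoa powder: 0.36 kg; pumpkin purée: 2.47 oz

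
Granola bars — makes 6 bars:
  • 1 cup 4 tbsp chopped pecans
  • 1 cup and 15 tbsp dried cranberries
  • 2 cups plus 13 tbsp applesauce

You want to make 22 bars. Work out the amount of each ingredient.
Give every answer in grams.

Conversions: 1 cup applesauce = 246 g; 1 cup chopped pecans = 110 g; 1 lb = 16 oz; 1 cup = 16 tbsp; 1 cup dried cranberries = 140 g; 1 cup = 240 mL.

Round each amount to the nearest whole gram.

Scaling factor: 22/6 = 11/3.
chopped pecans: (1 cup + 4 tbsp = 1.25 cup) × 11/3 × 110 g/cup ≈ 504 g
dried cranberries: (1 cup + 15 tbsp = 1.9375 cup) × 11/3 × 140 g/cup ≈ 995 g
applesauce: (2 cup + 13 tbsp = 2.8125 cup) × 11/3 × 246 g/cup ≈ 2537 g

chopped pecans: 504 g; dried cranberries: 995 g; applesauce: 2537 g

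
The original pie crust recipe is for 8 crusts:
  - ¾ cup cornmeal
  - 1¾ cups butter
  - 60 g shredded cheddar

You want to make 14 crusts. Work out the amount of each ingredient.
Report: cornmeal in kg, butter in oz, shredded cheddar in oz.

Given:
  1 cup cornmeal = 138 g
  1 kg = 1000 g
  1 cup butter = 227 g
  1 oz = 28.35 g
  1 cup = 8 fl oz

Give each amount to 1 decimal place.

cornmeal: 0.2 kg; butter: 24.5 oz; shredded cheddar: 3.7 oz

Scaling factor: 14/8 = 7/4 = 1.75.
cornmeal: 0.75 cup × 7/4 × 138 g/cup ÷ 1000 g/kg ≈ 0.2 kg
butter: 1.75 cup × 7/4 × 227 g/cup ÷ 28.35 g/oz ≈ 24.5 oz
shredded cheddar: 60 g × 7/4 ÷ 28.35 g/oz ≈ 3.7 oz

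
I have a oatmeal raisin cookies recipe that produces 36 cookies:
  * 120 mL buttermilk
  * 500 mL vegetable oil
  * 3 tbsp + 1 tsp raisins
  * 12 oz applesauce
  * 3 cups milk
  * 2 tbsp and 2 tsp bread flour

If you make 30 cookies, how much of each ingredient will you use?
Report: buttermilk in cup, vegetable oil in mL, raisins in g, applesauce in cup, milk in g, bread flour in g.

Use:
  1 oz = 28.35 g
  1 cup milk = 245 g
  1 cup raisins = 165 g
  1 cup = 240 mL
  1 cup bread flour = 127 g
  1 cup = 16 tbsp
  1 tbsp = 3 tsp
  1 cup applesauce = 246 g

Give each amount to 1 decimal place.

buttermilk: 0.4 cup; vegetable oil: 416.7 mL; raisins: 28.6 g; applesauce: 1.2 cup; milk: 612.5 g; bread flour: 17.6 g

Scaling factor: 30/36 = 5/6.
buttermilk: 120 mL × 5/6 ÷ 240 mL/cup ≈ 0.4 cup
vegetable oil: 500 mL × 5/6 ≈ 416.7 mL
raisins: (3 tbsp + 1 tsp = 10/3 tbsp) × 5/6 ÷ 16 tbsp/cup × 165 g/cup ≈ 28.6 g
applesauce: 12 oz × 5/6 × 28.35 g/oz ÷ 246 g/cup ≈ 1.2 cup
milk: 3 cup × 5/6 × 245 g/cup = 612.5 g
bread flour: (2 tbsp + 2 tsp = 8/3 tbsp) × 5/6 ÷ 16 tbsp/cup × 127 g/cup ≈ 17.6 g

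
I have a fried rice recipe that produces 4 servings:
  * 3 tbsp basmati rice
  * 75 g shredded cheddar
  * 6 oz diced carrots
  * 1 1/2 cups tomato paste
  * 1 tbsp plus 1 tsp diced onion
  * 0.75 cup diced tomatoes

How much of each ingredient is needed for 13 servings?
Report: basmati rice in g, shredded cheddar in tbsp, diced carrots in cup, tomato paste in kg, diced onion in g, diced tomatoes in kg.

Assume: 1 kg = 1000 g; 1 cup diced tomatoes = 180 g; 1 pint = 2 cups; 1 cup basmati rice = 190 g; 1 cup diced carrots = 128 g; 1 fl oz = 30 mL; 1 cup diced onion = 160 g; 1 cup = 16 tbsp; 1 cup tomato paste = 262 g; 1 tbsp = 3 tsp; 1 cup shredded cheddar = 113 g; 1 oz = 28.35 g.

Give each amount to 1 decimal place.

Scaling factor: 13/4 = 3.25.
basmati rice: 3 tbsp × 13/4 ÷ 16 tbsp/cup × 190 g/cup ≈ 115.8 g
shredded cheddar: 75 g × 13/4 ÷ 113 g/cup × 16 tbsp/cup ≈ 34.5 tbsp
diced carrots: 6 oz × 13/4 × 28.35 g/oz ÷ 128 g/cup ≈ 4.3 cup
tomato paste: 1.5 cup × 13/4 × 262 g/cup ÷ 1000 g/kg ≈ 1.3 kg
diced onion: (1 tbsp + 1 tsp = 4/3 tbsp) × 13/4 ÷ 16 tbsp/cup × 160 g/cup ≈ 43.3 g
diced tomatoes: 0.75 cup × 13/4 × 180 g/cup ÷ 1000 g/kg ≈ 0.4 kg

basmati rice: 115.8 g; shredded cheddar: 34.5 tbsp; diced carrots: 4.3 cup; tomato paste: 1.3 kg; diced onion: 43.3 g; diced tomatoes: 0.4 kg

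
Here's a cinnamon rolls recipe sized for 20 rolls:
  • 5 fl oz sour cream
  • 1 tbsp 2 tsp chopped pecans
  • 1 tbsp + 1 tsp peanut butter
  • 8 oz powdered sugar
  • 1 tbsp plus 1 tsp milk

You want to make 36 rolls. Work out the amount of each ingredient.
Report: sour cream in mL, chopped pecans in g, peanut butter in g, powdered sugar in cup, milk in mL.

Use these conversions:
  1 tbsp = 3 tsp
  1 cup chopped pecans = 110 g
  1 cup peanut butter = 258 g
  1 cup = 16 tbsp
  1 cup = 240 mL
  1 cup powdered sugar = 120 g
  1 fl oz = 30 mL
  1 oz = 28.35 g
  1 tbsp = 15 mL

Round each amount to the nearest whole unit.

Scaling factor: 36/20 = 9/5 = 1.8.
sour cream: 5 fl oz × 9/5 × 30 mL/fl oz = 270 mL
chopped pecans: (1 tbsp + 2 tsp = 5/3 tbsp) × 9/5 ÷ 16 tbsp/cup × 110 g/cup ≈ 21 g
peanut butter: (1 tbsp + 1 tsp = 4/3 tbsp) × 9/5 ÷ 16 tbsp/cup × 258 g/cup ≈ 39 g
powdered sugar: 8 oz × 9/5 × 28.35 g/oz ÷ 120 g/cup ≈ 3 cup
milk: (1 tbsp + 1 tsp = 4/3 tbsp) × 9/5 × 15 mL/tbsp = 36 mL

sour cream: 270 mL; chopped pecans: 21 g; peanut butter: 39 g; powdered sugar: 3 cup; milk: 36 mL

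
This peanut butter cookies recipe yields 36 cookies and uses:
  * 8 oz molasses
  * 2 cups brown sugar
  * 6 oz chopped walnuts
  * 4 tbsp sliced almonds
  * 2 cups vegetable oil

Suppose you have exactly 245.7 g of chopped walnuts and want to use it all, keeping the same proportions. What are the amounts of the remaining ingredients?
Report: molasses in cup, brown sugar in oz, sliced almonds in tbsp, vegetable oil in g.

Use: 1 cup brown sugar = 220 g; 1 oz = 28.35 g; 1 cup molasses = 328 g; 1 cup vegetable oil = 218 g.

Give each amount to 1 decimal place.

The original recipe has 170.1 g of chopped walnuts, so the scaling factor is 245.7 ÷ 170.1 = 13/9.
molasses: 8 oz × 13/9 × 28.35 g/oz ÷ 328 g/cup ≈ 1.0 cup
brown sugar: 2 cup × 13/9 × 220 g/cup ÷ 28.35 g/oz ≈ 22.4 oz
sliced almonds: 4 tbsp × 13/9 ≈ 5.8 tbsp
vegetable oil: 2 cup × 13/9 × 218 g/cup ≈ 629.8 g

molasses: 1.0 cup; brown sugar: 22.4 oz; sliced almonds: 5.8 tbsp; vegetable oil: 629.8 g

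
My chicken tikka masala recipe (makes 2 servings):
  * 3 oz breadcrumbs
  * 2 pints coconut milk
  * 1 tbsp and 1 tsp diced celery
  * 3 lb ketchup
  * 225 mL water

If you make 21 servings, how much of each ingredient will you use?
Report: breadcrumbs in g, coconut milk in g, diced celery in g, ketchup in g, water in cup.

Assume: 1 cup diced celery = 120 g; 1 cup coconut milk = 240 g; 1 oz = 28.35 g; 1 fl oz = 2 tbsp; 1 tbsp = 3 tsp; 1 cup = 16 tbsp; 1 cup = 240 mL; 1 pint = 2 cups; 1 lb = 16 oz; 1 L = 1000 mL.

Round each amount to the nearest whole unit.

Scaling factor: 21/2 = 10.5.
breadcrumbs: 3 oz × 21/2 × 28.35 g/oz ≈ 893 g
coconut milk: 2 pint × 21/2 × 2 cup/pint × 240 g/cup = 10080 g
diced celery: (1 tbsp + 1 tsp = 4/3 tbsp) × 21/2 ÷ 16 tbsp/cup × 120 g/cup = 105 g
ketchup: 3 lb × 21/2 × 16 oz/lb × 28.35 g/oz ≈ 14288 g
water: 225 mL × 21/2 ÷ 240 mL/cup ≈ 10 cup

breadcrumbs: 893 g; coconut milk: 10080 g; diced celery: 105 g; ketchup: 14288 g; water: 10 cup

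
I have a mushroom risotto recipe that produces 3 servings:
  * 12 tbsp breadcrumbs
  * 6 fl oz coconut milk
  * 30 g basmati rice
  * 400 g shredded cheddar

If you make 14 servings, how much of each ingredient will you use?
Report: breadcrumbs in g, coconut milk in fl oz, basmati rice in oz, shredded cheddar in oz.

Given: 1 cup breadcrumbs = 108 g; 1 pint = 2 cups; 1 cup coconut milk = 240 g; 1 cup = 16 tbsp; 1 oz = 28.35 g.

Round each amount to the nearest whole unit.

Scaling factor: 14/3.
breadcrumbs: 12 tbsp × 14/3 ÷ 16 tbsp/cup × 108 g/cup = 378 g
coconut milk: 6 fl oz × 14/3 = 28 fl oz
basmati rice: 30 g × 14/3 ÷ 28.35 g/oz ≈ 5 oz
shredded cheddar: 400 g × 14/3 ÷ 28.35 g/oz ≈ 66 oz

breadcrumbs: 378 g; coconut milk: 28 fl oz; basmati rice: 5 oz; shredded cheddar: 66 oz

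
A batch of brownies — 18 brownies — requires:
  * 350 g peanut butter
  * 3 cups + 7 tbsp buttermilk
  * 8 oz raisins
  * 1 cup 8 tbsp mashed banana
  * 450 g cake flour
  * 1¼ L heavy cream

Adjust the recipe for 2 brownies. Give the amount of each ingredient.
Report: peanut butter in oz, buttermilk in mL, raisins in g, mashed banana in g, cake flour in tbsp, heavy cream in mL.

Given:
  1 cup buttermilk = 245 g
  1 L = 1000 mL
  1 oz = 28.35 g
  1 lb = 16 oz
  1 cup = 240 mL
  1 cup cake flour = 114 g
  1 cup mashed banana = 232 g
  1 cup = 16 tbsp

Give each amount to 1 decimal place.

peanut butter: 1.4 oz; buttermilk: 91.7 mL; raisins: 25.2 g; mashed banana: 38.7 g; cake flour: 7.0 tbsp; heavy cream: 138.9 mL

Scaling factor: 2/18 = 1/9.
peanut butter: 350 g × 1/9 ÷ 28.35 g/oz ≈ 1.4 oz
buttermilk: (3 cup + 7 tbsp = 3.4375 cup) × 1/9 × 240 mL/cup ≈ 91.7 mL
raisins: 8 oz × 1/9 × 28.35 g/oz = 25.2 g
mashed banana: (1 cup + 8 tbsp = 1.5 cup) × 1/9 × 232 g/cup ≈ 38.7 g
cake flour: 450 g × 1/9 ÷ 114 g/cup × 16 tbsp/cup ≈ 7.0 tbsp
heavy cream: 1.25 L × 1/9 × 1000 mL/L ≈ 138.9 mL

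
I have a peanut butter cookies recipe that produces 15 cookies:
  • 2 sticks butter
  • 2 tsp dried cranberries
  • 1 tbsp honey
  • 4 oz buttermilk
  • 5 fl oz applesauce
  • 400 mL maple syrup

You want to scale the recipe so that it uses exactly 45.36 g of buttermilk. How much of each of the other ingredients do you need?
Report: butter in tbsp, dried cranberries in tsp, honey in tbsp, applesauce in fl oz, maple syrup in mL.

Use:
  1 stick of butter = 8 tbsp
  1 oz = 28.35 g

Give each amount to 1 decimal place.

butter: 6.4 tbsp; dried cranberries: 0.8 tsp; honey: 0.4 tbsp; applesauce: 2.0 fl oz; maple syrup: 160.0 mL

The original recipe has 113.4 g of buttermilk, so the scaling factor is 45.36 ÷ 113.4 = 2/5 = 0.4.
butter: 2 stick × 2/5 × 8 tbsp/stick = 6.4 tbsp
dried cranberries: 2 tsp × 2/5 = 0.8 tsp
honey: 1 tbsp × 2/5 = 0.4 tbsp
applesauce: 5 fl oz × 2/5 = 2.0 fl oz
maple syrup: 400 mL × 2/5 = 160.0 mL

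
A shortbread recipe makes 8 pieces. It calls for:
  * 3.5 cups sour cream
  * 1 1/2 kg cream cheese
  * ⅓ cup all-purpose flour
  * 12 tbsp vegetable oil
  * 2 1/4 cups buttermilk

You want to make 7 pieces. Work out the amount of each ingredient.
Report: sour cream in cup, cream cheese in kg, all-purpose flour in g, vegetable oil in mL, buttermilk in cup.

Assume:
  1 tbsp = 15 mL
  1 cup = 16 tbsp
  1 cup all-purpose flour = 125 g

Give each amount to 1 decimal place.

Scaling factor: 7/8 = 0.875.
sour cream: 3.5 cup × 7/8 ≈ 3.1 cup
cream cheese: 1.5 kg × 7/8 ≈ 1.3 kg
all-purpose flour: 1/3 cup × 7/8 × 125 g/cup ≈ 36.5 g
vegetable oil: 12 tbsp × 7/8 × 15 mL/tbsp = 157.5 mL
buttermilk: 2.25 cup × 7/8 ≈ 2.0 cup

sour cream: 3.1 cup; cream cheese: 1.3 kg; all-purpose flour: 36.5 g; vegetable oil: 157.5 mL; buttermilk: 2.0 cup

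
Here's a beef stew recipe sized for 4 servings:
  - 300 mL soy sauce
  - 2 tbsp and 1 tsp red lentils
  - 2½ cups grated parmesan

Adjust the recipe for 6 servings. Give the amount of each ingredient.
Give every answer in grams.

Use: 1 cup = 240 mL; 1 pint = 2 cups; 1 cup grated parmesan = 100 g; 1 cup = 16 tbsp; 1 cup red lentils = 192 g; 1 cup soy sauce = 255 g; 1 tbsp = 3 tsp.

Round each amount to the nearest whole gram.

soy sauce: 478 g; red lentils: 42 g; grated parmesan: 375 g

Scaling factor: 6/4 = 3/2 = 1.5.
soy sauce: 300 mL × 3/2 ÷ 240 mL/cup × 255 g/cup ≈ 478 g
red lentils: (2 tbsp + 1 tsp = 7/3 tbsp) × 3/2 ÷ 16 tbsp/cup × 192 g/cup = 42 g
grated parmesan: 2.5 cup × 3/2 × 100 g/cup = 375 g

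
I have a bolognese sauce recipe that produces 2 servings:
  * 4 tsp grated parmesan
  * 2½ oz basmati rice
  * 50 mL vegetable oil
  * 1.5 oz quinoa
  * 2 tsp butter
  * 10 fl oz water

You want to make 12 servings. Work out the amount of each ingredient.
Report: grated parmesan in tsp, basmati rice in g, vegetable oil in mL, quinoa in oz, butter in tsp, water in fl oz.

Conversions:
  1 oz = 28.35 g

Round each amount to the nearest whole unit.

Scaling factor: 12/2 = 6.
grated parmesan: 4 tsp × 6 = 24 tsp
basmati rice: 2.5 oz × 6 × 28.35 g/oz ≈ 425 g
vegetable oil: 50 mL × 6 = 300 mL
quinoa: 1.5 oz × 6 = 9 oz
butter: 2 tsp × 6 = 12 tsp
water: 10 fl oz × 6 = 60 fl oz

grated parmesan: 24 tsp; basmati rice: 425 g; vegetable oil: 300 mL; quinoa: 9 oz; butter: 12 tsp; water: 60 fl oz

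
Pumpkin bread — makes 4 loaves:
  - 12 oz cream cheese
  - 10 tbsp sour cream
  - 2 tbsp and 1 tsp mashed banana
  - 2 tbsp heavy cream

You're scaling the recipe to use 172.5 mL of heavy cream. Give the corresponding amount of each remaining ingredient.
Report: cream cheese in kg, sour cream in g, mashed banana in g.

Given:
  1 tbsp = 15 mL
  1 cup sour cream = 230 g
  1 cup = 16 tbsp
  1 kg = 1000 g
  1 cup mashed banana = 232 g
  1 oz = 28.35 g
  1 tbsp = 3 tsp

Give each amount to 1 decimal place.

The original recipe has 30 mL of heavy cream, so the scaling factor is 172.5 ÷ 30 = 23/4 = 5.75.
cream cheese: 12 oz × 23/4 × 28.35 g/oz ÷ 1000 g/kg ≈ 2.0 kg
sour cream: 10 tbsp × 23/4 ÷ 16 tbsp/cup × 230 g/cup ≈ 826.6 g
mashed banana: (2 tbsp + 1 tsp = 7/3 tbsp) × 23/4 ÷ 16 tbsp/cup × 232 g/cup ≈ 194.5 g

cream cheese: 2.0 kg; sour cream: 826.6 g; mashed banana: 194.5 g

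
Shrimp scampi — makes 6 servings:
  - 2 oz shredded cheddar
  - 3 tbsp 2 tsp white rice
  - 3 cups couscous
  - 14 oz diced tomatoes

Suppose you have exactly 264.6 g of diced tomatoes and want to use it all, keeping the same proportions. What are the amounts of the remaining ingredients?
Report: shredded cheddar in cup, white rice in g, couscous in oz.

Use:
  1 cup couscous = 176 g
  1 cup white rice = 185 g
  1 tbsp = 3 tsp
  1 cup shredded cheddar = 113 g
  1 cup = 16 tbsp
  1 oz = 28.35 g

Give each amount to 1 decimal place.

shredded cheddar: 0.3 cup; white rice: 28.3 g; couscous: 12.4 oz

The original recipe has 396.9 g of diced tomatoes, so the scaling factor is 264.6 ÷ 396.9 = 2/3.
shredded cheddar: 2 oz × 2/3 × 28.35 g/oz ÷ 113 g/cup ≈ 0.3 cup
white rice: (3 tbsp + 2 tsp = 11/3 tbsp) × 2/3 ÷ 16 tbsp/cup × 185 g/cup ≈ 28.3 g
couscous: 3 cup × 2/3 × 176 g/cup ÷ 28.35 g/oz ≈ 12.4 oz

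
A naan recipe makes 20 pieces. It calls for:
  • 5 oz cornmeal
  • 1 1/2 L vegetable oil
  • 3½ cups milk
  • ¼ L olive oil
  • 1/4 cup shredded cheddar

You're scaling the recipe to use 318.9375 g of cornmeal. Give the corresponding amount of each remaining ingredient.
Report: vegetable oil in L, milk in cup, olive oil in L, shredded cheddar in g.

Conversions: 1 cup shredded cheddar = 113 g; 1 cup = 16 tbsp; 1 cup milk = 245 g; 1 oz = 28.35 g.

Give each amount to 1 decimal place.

The original recipe has 141.75 g of cornmeal, so the scaling factor is 318.9375 ÷ 141.75 = 9/4 = 2.25.
vegetable oil: 1.5 L × 9/4 ≈ 3.4 L
milk: 3.5 cup × 9/4 ≈ 7.9 cup
olive oil: 0.25 L × 9/4 ≈ 0.6 L
shredded cheddar: 0.25 cup × 9/4 × 113 g/cup ≈ 63.6 g

vegetable oil: 3.4 L; milk: 7.9 cup; olive oil: 0.6 L; shredded cheddar: 63.6 g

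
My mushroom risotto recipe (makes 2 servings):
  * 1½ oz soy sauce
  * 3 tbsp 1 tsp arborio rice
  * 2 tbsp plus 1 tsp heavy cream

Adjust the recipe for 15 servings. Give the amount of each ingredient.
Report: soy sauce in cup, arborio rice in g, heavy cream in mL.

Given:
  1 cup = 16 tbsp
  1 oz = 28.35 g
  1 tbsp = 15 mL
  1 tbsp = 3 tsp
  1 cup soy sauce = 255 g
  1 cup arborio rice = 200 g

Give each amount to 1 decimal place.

soy sauce: 1.3 cup; arborio rice: 312.5 g; heavy cream: 262.5 mL

Scaling factor: 15/2 = 7.5.
soy sauce: 1.5 oz × 15/2 × 28.35 g/oz ÷ 255 g/cup ≈ 1.3 cup
arborio rice: (3 tbsp + 1 tsp = 10/3 tbsp) × 15/2 ÷ 16 tbsp/cup × 200 g/cup = 312.5 g
heavy cream: (2 tbsp + 1 tsp = 7/3 tbsp) × 15/2 × 15 mL/tbsp = 262.5 mL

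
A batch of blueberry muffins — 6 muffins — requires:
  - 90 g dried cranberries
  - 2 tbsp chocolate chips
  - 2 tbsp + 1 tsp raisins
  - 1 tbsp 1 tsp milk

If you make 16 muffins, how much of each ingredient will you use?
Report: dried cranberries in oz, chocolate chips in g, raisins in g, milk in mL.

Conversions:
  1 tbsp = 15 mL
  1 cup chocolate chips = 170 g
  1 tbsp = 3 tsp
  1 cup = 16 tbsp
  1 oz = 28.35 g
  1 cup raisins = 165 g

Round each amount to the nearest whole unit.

dried cranberries: 8 oz; chocolate chips: 57 g; raisins: 64 g; milk: 53 mL

Scaling factor: 16/6 = 8/3.
dried cranberries: 90 g × 8/3 ÷ 28.35 g/oz ≈ 8 oz
chocolate chips: 2 tbsp × 8/3 ÷ 16 tbsp/cup × 170 g/cup ≈ 57 g
raisins: (2 tbsp + 1 tsp = 7/3 tbsp) × 8/3 ÷ 16 tbsp/cup × 165 g/cup ≈ 64 g
milk: (1 tbsp + 1 tsp = 4/3 tbsp) × 8/3 × 15 mL/tbsp ≈ 53 mL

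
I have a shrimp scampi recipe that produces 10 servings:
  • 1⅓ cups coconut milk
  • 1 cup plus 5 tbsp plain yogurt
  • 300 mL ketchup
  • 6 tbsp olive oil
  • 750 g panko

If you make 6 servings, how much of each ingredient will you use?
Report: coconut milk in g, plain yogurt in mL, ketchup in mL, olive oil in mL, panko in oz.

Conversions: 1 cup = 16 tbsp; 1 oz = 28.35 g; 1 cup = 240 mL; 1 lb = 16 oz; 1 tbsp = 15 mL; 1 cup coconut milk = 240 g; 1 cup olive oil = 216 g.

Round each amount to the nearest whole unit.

Scaling factor: 6/10 = 3/5 = 0.6.
coconut milk: 4/3 cup × 3/5 × 240 g/cup = 192 g
plain yogurt: (1 cup + 5 tbsp = 1.3125 cup) × 3/5 × 240 mL/cup = 189 mL
ketchup: 300 mL × 3/5 = 180 mL
olive oil: 6 tbsp × 3/5 × 15 mL/tbsp = 54 mL
panko: 750 g × 3/5 ÷ 28.35 g/oz ≈ 16 oz

coconut milk: 192 g; plain yogurt: 189 mL; ketchup: 180 mL; olive oil: 54 mL; panko: 16 oz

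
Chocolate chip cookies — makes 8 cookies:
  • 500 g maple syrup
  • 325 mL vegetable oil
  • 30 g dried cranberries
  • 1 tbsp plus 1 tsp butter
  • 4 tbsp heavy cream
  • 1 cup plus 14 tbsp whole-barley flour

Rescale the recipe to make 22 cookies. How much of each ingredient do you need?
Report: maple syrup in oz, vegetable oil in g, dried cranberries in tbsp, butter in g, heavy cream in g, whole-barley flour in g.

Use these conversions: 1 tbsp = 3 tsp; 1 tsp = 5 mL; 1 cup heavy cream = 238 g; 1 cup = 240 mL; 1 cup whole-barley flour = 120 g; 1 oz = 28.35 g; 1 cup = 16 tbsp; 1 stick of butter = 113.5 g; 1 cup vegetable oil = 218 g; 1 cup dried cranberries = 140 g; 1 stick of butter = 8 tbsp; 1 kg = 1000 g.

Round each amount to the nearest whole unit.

Scaling factor: 22/8 = 11/4 = 2.75.
maple syrup: 500 g × 11/4 ÷ 28.35 g/oz ≈ 49 oz
vegetable oil: 325 mL × 11/4 ÷ 240 mL/cup × 218 g/cup ≈ 812 g
dried cranberries: 30 g × 11/4 ÷ 140 g/cup × 16 tbsp/cup ≈ 9 tbsp
butter: (1 tbsp + 1 tsp = 4/3 tbsp) × 11/4 ÷ 8 tbsp/stick × 113.5 g/stick ≈ 52 g
heavy cream: 4 tbsp × 11/4 ÷ 16 tbsp/cup × 238 g/cup ≈ 164 g
whole-barley flour: (1 cup + 14 tbsp = 1.875 cup) × 11/4 × 120 g/cup ≈ 619 g

maple syrup: 49 oz; vegetable oil: 812 g; dried cranberries: 9 tbsp; butter: 52 g; heavy cream: 164 g; whole-barley flour: 619 g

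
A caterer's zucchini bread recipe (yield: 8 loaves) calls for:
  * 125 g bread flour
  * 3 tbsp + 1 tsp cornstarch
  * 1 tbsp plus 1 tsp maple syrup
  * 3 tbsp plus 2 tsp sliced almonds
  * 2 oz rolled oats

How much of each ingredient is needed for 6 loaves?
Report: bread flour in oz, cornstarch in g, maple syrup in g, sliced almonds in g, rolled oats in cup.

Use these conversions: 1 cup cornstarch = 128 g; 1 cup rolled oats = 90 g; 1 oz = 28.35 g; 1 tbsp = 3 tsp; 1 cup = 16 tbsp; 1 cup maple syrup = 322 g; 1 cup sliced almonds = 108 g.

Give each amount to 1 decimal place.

bread flour: 3.3 oz; cornstarch: 20.0 g; maple syrup: 20.1 g; sliced almonds: 18.6 g; rolled oats: 0.5 cup

Scaling factor: 6/8 = 3/4 = 0.75.
bread flour: 125 g × 3/4 ÷ 28.35 g/oz ≈ 3.3 oz
cornstarch: (3 tbsp + 1 tsp = 10/3 tbsp) × 3/4 ÷ 16 tbsp/cup × 128 g/cup = 20.0 g
maple syrup: (1 tbsp + 1 tsp = 4/3 tbsp) × 3/4 ÷ 16 tbsp/cup × 322 g/cup ≈ 20.1 g
sliced almonds: (3 tbsp + 2 tsp = 11/3 tbsp) × 3/4 ÷ 16 tbsp/cup × 108 g/cup ≈ 18.6 g
rolled oats: 2 oz × 3/4 × 28.35 g/oz ÷ 90 g/cup ≈ 0.5 cup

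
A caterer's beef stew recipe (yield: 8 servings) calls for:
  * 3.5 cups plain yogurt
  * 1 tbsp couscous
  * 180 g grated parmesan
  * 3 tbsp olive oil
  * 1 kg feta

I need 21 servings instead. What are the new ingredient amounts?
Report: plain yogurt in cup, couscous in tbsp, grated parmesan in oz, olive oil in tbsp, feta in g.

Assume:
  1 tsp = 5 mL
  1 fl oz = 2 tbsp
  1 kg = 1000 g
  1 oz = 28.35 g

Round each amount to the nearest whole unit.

Scaling factor: 21/8 = 2.625.
plain yogurt: 3.5 cup × 21/8 ≈ 9 cup
couscous: 1 tbsp × 21/8 ≈ 3 tbsp
grated parmesan: 180 g × 21/8 ÷ 28.35 g/oz ≈ 17 oz
olive oil: 3 tbsp × 21/8 ≈ 8 tbsp
feta: 1 kg × 21/8 × 1000 g/kg = 2625 g

plain yogurt: 9 cup; couscous: 3 tbsp; grated parmesan: 17 oz; olive oil: 8 tbsp; feta: 2625 g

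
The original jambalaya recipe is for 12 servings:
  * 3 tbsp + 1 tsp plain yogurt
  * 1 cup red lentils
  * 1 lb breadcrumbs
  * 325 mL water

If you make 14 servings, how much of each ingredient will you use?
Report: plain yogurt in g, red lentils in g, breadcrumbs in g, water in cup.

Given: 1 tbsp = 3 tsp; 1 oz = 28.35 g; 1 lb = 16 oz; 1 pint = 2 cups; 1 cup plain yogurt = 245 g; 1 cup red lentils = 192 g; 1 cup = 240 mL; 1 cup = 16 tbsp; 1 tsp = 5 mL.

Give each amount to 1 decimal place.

Scaling factor: 14/12 = 7/6.
plain yogurt: (3 tbsp + 1 tsp = 10/3 tbsp) × 7/6 ÷ 16 tbsp/cup × 245 g/cup ≈ 59.5 g
red lentils: 1 cup × 7/6 × 192 g/cup = 224.0 g
breadcrumbs: 1 lb × 7/6 × 16 oz/lb × 28.35 g/oz = 529.2 g
water: 325 mL × 7/6 ÷ 240 mL/cup ≈ 1.6 cup

plain yogurt: 59.5 g; red lentils: 224.0 g; breadcrumbs: 529.2 g; water: 1.6 cup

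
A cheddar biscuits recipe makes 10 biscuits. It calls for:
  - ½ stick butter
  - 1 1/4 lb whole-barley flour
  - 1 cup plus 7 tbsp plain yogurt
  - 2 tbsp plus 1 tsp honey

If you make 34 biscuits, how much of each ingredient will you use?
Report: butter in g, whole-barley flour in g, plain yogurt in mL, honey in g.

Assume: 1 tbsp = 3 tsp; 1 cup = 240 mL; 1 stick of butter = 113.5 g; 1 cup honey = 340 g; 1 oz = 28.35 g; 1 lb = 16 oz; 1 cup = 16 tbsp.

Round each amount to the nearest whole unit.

butter: 193 g; whole-barley flour: 1928 g; plain yogurt: 1173 mL; honey: 169 g

Scaling factor: 34/10 = 17/5 = 3.4.
butter: 0.5 stick × 17/5 × 113.5 g/stick ≈ 193 g
whole-barley flour: 1.25 lb × 17/5 × 16 oz/lb × 28.35 g/oz ≈ 1928 g
plain yogurt: (1 cup + 7 tbsp = 1.4375 cup) × 17/5 × 240 mL/cup = 1173 mL
honey: (2 tbsp + 1 tsp = 7/3 tbsp) × 17/5 ÷ 16 tbsp/cup × 340 g/cup ≈ 169 g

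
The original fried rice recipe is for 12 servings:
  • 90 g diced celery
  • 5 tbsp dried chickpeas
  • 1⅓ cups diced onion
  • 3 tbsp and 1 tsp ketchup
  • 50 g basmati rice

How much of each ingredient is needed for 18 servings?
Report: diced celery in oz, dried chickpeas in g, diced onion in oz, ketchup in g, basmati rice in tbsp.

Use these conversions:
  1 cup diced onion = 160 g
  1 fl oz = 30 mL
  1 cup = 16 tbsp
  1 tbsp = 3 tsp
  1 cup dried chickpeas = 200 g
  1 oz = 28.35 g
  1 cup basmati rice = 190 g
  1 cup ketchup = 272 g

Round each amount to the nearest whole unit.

diced celery: 5 oz; dried chickpeas: 94 g; diced onion: 11 oz; ketchup: 85 g; basmati rice: 6 tbsp

Scaling factor: 18/12 = 3/2 = 1.5.
diced celery: 90 g × 3/2 ÷ 28.35 g/oz ≈ 5 oz
dried chickpeas: 5 tbsp × 3/2 ÷ 16 tbsp/cup × 200 g/cup ≈ 94 g
diced onion: 4/3 cup × 3/2 × 160 g/cup ÷ 28.35 g/oz ≈ 11 oz
ketchup: (3 tbsp + 1 tsp = 10/3 tbsp) × 3/2 ÷ 16 tbsp/cup × 272 g/cup = 85 g
basmati rice: 50 g × 3/2 ÷ 190 g/cup × 16 tbsp/cup ≈ 6 tbsp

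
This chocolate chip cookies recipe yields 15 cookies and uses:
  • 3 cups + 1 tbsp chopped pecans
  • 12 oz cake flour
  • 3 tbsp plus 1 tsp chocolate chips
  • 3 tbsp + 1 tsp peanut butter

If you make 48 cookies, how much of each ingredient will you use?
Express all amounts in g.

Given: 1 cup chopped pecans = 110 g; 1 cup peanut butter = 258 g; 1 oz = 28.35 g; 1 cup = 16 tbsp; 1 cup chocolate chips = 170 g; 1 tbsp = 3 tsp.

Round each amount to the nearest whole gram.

Scaling factor: 48/15 = 16/5 = 3.2.
chopped pecans: (3 cup + 1 tbsp = 3.0625 cup) × 16/5 × 110 g/cup = 1078 g
cake flour: 12 oz × 16/5 × 28.35 g/oz ≈ 1089 g
chocolate chips: (3 tbsp + 1 tsp = 10/3 tbsp) × 16/5 ÷ 16 tbsp/cup × 170 g/cup ≈ 113 g
peanut butter: (3 tbsp + 1 tsp = 10/3 tbsp) × 16/5 ÷ 16 tbsp/cup × 258 g/cup = 172 g

chopped pecans: 1078 g; cake flour: 1089 g; chocolate chips: 113 g; peanut butter: 172 g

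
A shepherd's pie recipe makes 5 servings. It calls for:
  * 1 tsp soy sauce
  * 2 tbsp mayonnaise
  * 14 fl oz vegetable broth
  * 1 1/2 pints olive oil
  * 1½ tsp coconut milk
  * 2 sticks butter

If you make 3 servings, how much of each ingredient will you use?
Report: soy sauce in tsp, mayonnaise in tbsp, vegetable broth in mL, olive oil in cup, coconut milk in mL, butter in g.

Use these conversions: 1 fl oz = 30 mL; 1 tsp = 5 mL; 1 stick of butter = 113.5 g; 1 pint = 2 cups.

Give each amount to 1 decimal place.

soy sauce: 0.6 tsp; mayonnaise: 1.2 tbsp; vegetable broth: 252.0 mL; olive oil: 1.8 cup; coconut milk: 4.5 mL; butter: 136.2 g

Scaling factor: 3/5 = 0.6.
soy sauce: 1 tsp × 3/5 = 0.6 tsp
mayonnaise: 2 tbsp × 3/5 = 1.2 tbsp
vegetable broth: 14 fl oz × 3/5 × 30 mL/fl oz = 252.0 mL
olive oil: 1.5 pint × 3/5 × 2 cup/pint = 1.8 cup
coconut milk: 1.5 tsp × 3/5 × 5 mL/tsp = 4.5 mL
butter: 2 stick × 3/5 × 113.5 g/stick = 136.2 g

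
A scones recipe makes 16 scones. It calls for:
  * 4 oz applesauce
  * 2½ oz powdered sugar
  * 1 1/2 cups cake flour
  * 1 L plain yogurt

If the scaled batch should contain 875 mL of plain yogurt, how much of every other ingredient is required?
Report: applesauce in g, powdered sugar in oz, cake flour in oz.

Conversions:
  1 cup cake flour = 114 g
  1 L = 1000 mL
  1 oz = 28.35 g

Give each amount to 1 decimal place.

The original recipe has 1000 mL of plain yogurt, so the scaling factor is 875 ÷ 1000 = 7/8 = 0.875.
applesauce: 4 oz × 7/8 × 28.35 g/oz ≈ 99.2 g
powdered sugar: 2.5 oz × 7/8 ≈ 2.2 oz
cake flour: 1.5 cup × 7/8 × 114 g/cup ÷ 28.35 g/oz ≈ 5.3 oz

applesauce: 99.2 g; powdered sugar: 2.2 oz; cake flour: 5.3 oz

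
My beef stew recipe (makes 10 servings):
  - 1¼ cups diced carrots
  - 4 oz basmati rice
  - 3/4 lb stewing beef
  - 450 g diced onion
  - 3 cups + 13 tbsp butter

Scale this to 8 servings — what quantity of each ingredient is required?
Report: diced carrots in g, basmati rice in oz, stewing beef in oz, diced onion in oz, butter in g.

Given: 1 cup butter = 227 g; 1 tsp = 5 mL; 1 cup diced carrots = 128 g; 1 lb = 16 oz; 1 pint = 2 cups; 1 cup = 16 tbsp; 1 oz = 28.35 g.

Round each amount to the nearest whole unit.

Scaling factor: 8/10 = 4/5 = 0.8.
diced carrots: 1.25 cup × 4/5 × 128 g/cup = 128 g
basmati rice: 4 oz × 4/5 ≈ 3 oz
stewing beef: 0.75 lb × 4/5 × 16 oz/lb ≈ 10 oz
diced onion: 450 g × 4/5 ÷ 28.35 g/oz ≈ 13 oz
butter: (3 cup + 13 tbsp = 3.8125 cup) × 4/5 × 227 g/cup ≈ 692 g

diced carrots: 128 g; basmati rice: 3 oz; stewing beef: 10 oz; diced onion: 13 oz; butter: 692 g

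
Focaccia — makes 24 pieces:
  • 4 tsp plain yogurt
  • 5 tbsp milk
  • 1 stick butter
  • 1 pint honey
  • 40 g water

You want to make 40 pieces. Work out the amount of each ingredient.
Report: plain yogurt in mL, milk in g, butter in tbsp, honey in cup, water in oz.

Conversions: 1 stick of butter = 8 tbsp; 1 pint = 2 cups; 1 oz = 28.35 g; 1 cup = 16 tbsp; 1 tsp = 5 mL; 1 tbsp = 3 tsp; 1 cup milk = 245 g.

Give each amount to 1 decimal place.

plain yogurt: 33.3 mL; milk: 127.6 g; butter: 13.3 tbsp; honey: 3.3 cup; water: 2.4 oz

Scaling factor: 40/24 = 5/3.
plain yogurt: 4 tsp × 5/3 × 5 mL/tsp ≈ 33.3 mL
milk: 5 tbsp × 5/3 ÷ 16 tbsp/cup × 245 g/cup ≈ 127.6 g
butter: 1 stick × 5/3 × 8 tbsp/stick ≈ 13.3 tbsp
honey: 1 pint × 5/3 × 2 cup/pint ≈ 3.3 cup
water: 40 g × 5/3 ÷ 28.35 g/oz ≈ 2.4 oz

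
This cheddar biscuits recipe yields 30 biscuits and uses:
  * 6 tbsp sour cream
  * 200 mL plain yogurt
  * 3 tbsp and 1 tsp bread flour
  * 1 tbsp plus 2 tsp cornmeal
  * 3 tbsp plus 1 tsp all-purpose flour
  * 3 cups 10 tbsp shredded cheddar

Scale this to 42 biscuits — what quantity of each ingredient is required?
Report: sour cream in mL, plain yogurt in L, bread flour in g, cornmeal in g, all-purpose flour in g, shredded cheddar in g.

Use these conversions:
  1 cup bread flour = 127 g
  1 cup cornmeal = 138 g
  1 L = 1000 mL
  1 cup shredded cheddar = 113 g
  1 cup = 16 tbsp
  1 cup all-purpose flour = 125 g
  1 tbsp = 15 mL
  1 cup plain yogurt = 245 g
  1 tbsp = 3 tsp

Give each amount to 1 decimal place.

Scaling factor: 42/30 = 7/5 = 1.4.
sour cream: 6 tbsp × 7/5 × 15 mL/tbsp = 126.0 mL
plain yogurt: 200 mL × 7/5 ÷ 1000 mL/L ≈ 0.3 L
bread flour: (3 tbsp + 1 tsp = 10/3 tbsp) × 7/5 ÷ 16 tbsp/cup × 127 g/cup ≈ 37.0 g
cornmeal: (1 tbsp + 2 tsp = 5/3 tbsp) × 7/5 ÷ 16 tbsp/cup × 138 g/cup ≈ 20.1 g
all-purpose flour: (3 tbsp + 1 tsp = 10/3 tbsp) × 7/5 ÷ 16 tbsp/cup × 125 g/cup ≈ 36.5 g
shredded cheddar: (3 cup + 10 tbsp = 3.625 cup) × 7/5 × 113 g/cup ≈ 573.5 g

sour cream: 126.0 mL; plain yogurt: 0.3 L; bread flour: 37.0 g; cornmeal: 20.1 g; all-purpose flour: 36.5 g; shredded cheddar: 573.5 g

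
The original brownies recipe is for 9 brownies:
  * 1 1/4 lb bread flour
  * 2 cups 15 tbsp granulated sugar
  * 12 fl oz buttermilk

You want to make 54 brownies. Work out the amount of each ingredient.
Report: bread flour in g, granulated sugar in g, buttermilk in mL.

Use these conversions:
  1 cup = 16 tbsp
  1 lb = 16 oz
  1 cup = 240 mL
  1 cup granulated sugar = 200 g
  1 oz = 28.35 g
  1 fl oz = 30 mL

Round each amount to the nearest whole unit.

Scaling factor: 54/9 = 6.
bread flour: 1.25 lb × 6 × 16 oz/lb × 28.35 g/oz = 3402 g
granulated sugar: (2 cup + 15 tbsp = 2.9375 cup) × 6 × 200 g/cup = 3525 g
buttermilk: 12 fl oz × 6 × 30 mL/fl oz = 2160 mL

bread flour: 3402 g; granulated sugar: 3525 g; buttermilk: 2160 mL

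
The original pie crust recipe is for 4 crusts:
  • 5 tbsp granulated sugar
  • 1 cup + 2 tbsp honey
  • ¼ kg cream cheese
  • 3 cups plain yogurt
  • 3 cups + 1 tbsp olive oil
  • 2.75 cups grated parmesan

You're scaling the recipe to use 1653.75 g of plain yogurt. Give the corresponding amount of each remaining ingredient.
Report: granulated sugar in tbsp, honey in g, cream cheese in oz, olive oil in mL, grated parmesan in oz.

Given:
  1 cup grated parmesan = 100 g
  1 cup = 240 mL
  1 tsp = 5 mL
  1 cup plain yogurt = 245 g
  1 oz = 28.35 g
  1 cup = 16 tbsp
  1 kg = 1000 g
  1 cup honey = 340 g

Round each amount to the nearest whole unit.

granulated sugar: 11 tbsp; honey: 861 g; cream cheese: 20 oz; olive oil: 1654 mL; grated parmesan: 22 oz

The original recipe has 735 g of plain yogurt, so the scaling factor is 1653.75 ÷ 735 = 9/4 = 2.25.
granulated sugar: 5 tbsp × 9/4 ≈ 11 tbsp
honey: (1 cup + 2 tbsp = 1.125 cup) × 9/4 × 340 g/cup ≈ 861 g
cream cheese: 0.25 kg × 9/4 × 1000 g/kg ÷ 28.35 g/oz ≈ 20 oz
olive oil: (3 cup + 1 tbsp = 3.0625 cup) × 9/4 × 240 mL/cup ≈ 1654 mL
grated parmesan: 2.75 cup × 9/4 × 100 g/cup ÷ 28.35 g/oz ≈ 22 oz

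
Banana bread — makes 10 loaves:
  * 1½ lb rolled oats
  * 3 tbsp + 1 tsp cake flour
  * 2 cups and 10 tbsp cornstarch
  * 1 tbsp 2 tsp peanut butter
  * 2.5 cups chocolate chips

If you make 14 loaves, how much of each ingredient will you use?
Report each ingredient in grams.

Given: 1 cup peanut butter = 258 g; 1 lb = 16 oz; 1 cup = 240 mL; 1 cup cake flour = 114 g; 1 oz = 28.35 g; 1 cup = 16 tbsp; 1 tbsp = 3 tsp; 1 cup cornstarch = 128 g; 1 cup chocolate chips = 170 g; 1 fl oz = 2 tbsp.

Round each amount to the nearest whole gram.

rolled oats: 953 g; cake flour: 33 g; cornstarch: 470 g; peanut butter: 38 g; chocolate chips: 595 g

Scaling factor: 14/10 = 7/5 = 1.4.
rolled oats: 1.5 lb × 7/5 × 16 oz/lb × 28.35 g/oz ≈ 953 g
cake flour: (3 tbsp + 1 tsp = 10/3 tbsp) × 7/5 ÷ 16 tbsp/cup × 114 g/cup ≈ 33 g
cornstarch: (2 cup + 10 tbsp = 2.625 cup) × 7/5 × 128 g/cup ≈ 470 g
peanut butter: (1 tbsp + 2 tsp = 5/3 tbsp) × 7/5 ÷ 16 tbsp/cup × 258 g/cup ≈ 38 g
chocolate chips: 2.5 cup × 7/5 × 170 g/cup = 595 g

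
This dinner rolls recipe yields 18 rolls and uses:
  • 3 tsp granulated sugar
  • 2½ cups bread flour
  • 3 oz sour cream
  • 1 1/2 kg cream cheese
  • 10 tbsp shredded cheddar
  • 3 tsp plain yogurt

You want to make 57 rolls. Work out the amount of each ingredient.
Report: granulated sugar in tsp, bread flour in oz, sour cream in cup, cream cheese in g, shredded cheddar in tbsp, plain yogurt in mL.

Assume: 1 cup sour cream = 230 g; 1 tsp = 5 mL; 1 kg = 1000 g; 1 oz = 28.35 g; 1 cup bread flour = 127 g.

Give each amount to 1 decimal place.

granulated sugar: 9.5 tsp; bread flour: 35.5 oz; sour cream: 1.2 cup; cream cheese: 4750.0 g; shredded cheddar: 31.7 tbsp; plain yogurt: 47.5 mL

Scaling factor: 57/18 = 19/6.
granulated sugar: 3 tsp × 19/6 = 9.5 tsp
bread flour: 2.5 cup × 19/6 × 127 g/cup ÷ 28.35 g/oz ≈ 35.5 oz
sour cream: 3 oz × 19/6 × 28.35 g/oz ÷ 230 g/cup ≈ 1.2 cup
cream cheese: 1.5 kg × 19/6 × 1000 g/kg = 4750.0 g
shredded cheddar: 10 tbsp × 19/6 ≈ 31.7 tbsp
plain yogurt: 3 tsp × 19/6 × 5 mL/tsp = 47.5 mL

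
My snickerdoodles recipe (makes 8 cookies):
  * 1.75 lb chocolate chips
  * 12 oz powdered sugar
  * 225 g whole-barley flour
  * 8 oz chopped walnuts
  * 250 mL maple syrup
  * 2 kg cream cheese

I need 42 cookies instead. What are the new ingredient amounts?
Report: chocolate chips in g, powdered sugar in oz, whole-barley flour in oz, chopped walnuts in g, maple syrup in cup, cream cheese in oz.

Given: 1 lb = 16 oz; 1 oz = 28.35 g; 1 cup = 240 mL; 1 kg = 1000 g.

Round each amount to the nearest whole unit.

chocolate chips: 4167 g; powdered sugar: 63 oz; whole-barley flour: 42 oz; chopped walnuts: 1191 g; maple syrup: 5 cup; cream cheese: 370 oz

Scaling factor: 42/8 = 21/4 = 5.25.
chocolate chips: 1.75 lb × 21/4 × 16 oz/lb × 28.35 g/oz ≈ 4167 g
powdered sugar: 12 oz × 21/4 = 63 oz
whole-barley flour: 225 g × 21/4 ÷ 28.35 g/oz ≈ 42 oz
chopped walnuts: 8 oz × 21/4 × 28.35 g/oz ≈ 1191 g
maple syrup: 250 mL × 21/4 ÷ 240 mL/cup ≈ 5 cup
cream cheese: 2 kg × 21/4 × 1000 g/kg ÷ 28.35 g/oz ≈ 370 oz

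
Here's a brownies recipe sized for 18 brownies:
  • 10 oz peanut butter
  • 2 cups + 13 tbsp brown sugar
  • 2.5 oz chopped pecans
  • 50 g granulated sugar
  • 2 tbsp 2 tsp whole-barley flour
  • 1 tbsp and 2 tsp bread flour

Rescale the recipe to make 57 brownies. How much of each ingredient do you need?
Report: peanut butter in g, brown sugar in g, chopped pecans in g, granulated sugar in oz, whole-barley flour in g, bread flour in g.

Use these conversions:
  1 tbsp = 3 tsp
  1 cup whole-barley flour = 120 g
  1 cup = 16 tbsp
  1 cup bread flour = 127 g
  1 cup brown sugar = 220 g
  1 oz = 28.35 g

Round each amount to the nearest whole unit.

Scaling factor: 57/18 = 19/6.
peanut butter: 10 oz × 19/6 × 28.35 g/oz ≈ 898 g
brown sugar: (2 cup + 13 tbsp = 2.8125 cup) × 19/6 × 220 g/cup ≈ 1959 g
chopped pecans: 2.5 oz × 19/6 × 28.35 g/oz ≈ 224 g
granulated sugar: 50 g × 19/6 ÷ 28.35 g/oz ≈ 6 oz
whole-barley flour: (2 tbsp + 2 tsp = 8/3 tbsp) × 19/6 ÷ 16 tbsp/cup × 120 g/cup ≈ 63 g
bread flour: (1 tbsp + 2 tsp = 5/3 tbsp) × 19/6 ÷ 16 tbsp/cup × 127 g/cup ≈ 42 g

peanut butter: 898 g; brown sugar: 1959 g; chopped pecans: 224 g; granulated sugar: 6 oz; whole-barley flour: 63 g; bread flour: 42 g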